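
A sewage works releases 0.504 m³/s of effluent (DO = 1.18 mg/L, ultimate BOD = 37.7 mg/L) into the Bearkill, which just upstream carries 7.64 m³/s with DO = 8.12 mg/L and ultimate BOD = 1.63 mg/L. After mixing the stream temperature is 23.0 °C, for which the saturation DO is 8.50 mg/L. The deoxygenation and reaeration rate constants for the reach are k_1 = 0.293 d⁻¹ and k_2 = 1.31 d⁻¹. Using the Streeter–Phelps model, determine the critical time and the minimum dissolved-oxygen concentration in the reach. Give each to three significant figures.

t_c ≈ 0.194 d; minimum DO ≈ 7.68 mg/L

Mixed DO = (7.64×8.12 + 0.504×1.18)/(7.64+0.504) = 62.63/8.144 = 7.691 mg/L.
Mixed L₀ = (7.64×1.63 + 0.504×37.7)/(8.144) = 31.45/8.144 = 3.862 mg/L.
Initial deficit D₀ = C_s − DO₀ = 8.50 − 7.691 = 0.8095 mg/L.
t_c = (1/1.017) ln[(1.31/0.293)(1 − 0.8095×1.017/(0.293×3.862))] = 0.9833 × ln(1.218) = 0.1942 d.
D_c = (0.293/1.31) × 3.862 × e^(−0.293×0.1942) = 0.2237 × 3.862 × 0.9447 = 0.8161 mg/L.
Minimum DO = 8.50 − 0.8161 = 7.684 mg/L.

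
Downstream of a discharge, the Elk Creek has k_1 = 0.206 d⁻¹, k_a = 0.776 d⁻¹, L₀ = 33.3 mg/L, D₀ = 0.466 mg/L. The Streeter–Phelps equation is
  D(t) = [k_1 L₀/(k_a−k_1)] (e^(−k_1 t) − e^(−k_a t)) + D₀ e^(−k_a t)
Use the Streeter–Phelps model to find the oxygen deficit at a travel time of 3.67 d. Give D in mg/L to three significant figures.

D ≈ 4.98 mg/L

k_1 L₀/(k_a−k_1) = 0.206×33.3/(0.776−0.206) = 6.860/0.5700 = 12.03 mg/L.
e^(−k_1 t) = e^(−0.206×3.670) = 0.4695; e^(−k_a t) = e^(−0.776×3.670) = 0.05796.
D = 12.03 × (0.4695 − 0.05796) + 0.466 × 0.05796 = 4.953 + 0.02701 = 4.980 mg/L.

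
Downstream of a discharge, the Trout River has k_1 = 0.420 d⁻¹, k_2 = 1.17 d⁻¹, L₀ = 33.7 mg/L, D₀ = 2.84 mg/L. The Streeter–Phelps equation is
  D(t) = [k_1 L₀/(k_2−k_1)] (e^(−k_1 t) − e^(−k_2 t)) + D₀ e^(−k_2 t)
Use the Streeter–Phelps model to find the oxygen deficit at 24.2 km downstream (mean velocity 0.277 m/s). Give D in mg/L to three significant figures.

D ≈ 7.43 mg/L

Travel time t = x/v = 24.2 km / (0.277 m/s) = 24200 m / 0.277 m/s = 87360 s = 1.011 d.
k_1 L₀/(k_2−k_1) = 0.420×33.7/(1.17−0.420) = 14.15/0.7500 = 18.87 mg/L.
e^(−k_1 t) = e^(−0.420×1.011) = 0.6540; e^(−k_2 t) = e^(−1.17×1.011) = 0.3063.
D = 18.87 × (0.6540 − 0.3063) + 2.84 × 0.3063 = 6.561 + 0.8700 = 7.431 mg/L.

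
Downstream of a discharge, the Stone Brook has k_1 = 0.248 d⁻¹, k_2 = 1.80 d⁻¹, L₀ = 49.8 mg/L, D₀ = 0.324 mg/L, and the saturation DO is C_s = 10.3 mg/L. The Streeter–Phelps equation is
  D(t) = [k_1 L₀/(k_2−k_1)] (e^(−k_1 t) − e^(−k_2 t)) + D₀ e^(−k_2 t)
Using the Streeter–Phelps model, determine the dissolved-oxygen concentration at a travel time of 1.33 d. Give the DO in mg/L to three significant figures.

k_1 L₀/(k_2−k_1) = 0.248×49.8/(1.80−0.248) = 12.35/1.552 = 7.958 mg/L.
e^(−k_1 t) = e^(−0.248×1.330) = 0.7190; e^(−k_2 t) = e^(−1.80×1.330) = 0.09126.
D = 7.958 × (0.7190 − 0.09126) + 0.324 × 0.09126 = 4.996 + 0.02957 = 5.025 mg/L.
DO = C_s − D = 10.3 − 5.025 = 5.275 mg/L.

DO ≈ 5.27 mg/L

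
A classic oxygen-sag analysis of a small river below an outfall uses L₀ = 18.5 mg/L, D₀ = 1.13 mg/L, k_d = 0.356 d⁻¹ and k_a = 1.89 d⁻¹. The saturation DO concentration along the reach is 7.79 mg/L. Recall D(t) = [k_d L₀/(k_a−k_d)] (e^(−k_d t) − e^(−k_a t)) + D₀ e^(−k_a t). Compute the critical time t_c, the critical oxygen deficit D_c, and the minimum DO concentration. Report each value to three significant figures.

With k_a/k_d = 5.309 and 1 − D₀(k_a−k_d)/(k_d L₀) = 0.7368,
t_c = ln(5.309 × 0.7368) / (1.89 − 0.356) = ln(3.912) / 1.534 = 1.364/1.534 = 0.8892 d.
L(t_c) = L₀ e^(−k_d t_c) = 18.5 × 0.7287 = 13.48 mg/L, and at the critical point k_a D_c = k_d L, so D_c = (0.356/1.89) × 13.48 = 2.539 mg/L.
Minimum DO = C_s − D_c = 7.79 − 2.539 = 5.251 mg/L.

t_c ≈ 0.889 d; D_c ≈ 2.54 mg/L; min DO ≈ 5.25 mg/L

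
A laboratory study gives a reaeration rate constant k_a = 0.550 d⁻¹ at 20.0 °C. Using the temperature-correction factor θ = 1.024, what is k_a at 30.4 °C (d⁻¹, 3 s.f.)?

k_a(T₂) = k_a(T₁) · θ^(T₂−T₁) = 0.550 × 1.024^(30.4−20.0)
= 0.550 × 1.024^10.4 = 0.550 × 1.280 = 0.7039 d⁻¹.

k_a ≈ 0.704 d⁻¹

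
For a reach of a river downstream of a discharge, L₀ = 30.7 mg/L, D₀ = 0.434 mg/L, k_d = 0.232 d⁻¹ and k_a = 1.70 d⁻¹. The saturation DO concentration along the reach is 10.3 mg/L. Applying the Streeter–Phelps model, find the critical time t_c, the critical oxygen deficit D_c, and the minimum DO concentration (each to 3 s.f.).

t_c ≈ 1.29 d; D_c ≈ 3.10 mg/L; min DO ≈ 7.20 mg/L

At the critical point dD/dt = 0, so k_d L₀ e^(−k_d t) = k_a D. Substituting D(t) from the Streeter–Phelps equation and solving for t gives
t_c = ln[(k_a/k_d)(1 − D₀(k_a−k_d)/(k_d L₀))] / (k_a−k_d).
Here k_a−k_d = 1.468 d⁻¹ and 1 − D₀(k_a−k_d)/(k_d L₀) = 1 − 0.434×1.468/(0.232×30.7) = 0.9105, so
t_c = ln(7.328 × 0.9105) / 1.468 = 1.898 / 1.468 = 1.293 d.
D_c = (k_d/k_a) L₀ e^(−k_d t_c) = (0.232/1.70) × 30.7 × e^(−0.232×1.293) = 0.1365 × 30.7 × 0.7409 = 3.104 mg/L.
Minimum DO = C_s − D_c = 10.3 − 3.104 = 7.196 mg/L.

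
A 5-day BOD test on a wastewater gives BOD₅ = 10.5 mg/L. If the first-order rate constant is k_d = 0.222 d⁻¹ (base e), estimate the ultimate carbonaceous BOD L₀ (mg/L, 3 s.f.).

BOD₅ = L₀(1 − e^(−5k_d)) ⇒ L₀ = BOD₅ / (1 − e^(−5×0.222))
= 10.5 / (1 − 0.3296) = 10.5 / 0.6704 = 15.66 mg/L.

L₀ ≈ 15.7 mg/L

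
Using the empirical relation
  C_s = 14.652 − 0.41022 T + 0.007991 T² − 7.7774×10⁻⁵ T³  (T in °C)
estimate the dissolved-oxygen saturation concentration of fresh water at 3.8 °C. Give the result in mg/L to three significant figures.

C_s ≈ 13.2 mg/L

C_s = 14.652 − 0.41022×3.8 + 0.007991×3.8² − 7.7774×10⁻⁵×3.8³ = 13.20 mg/L.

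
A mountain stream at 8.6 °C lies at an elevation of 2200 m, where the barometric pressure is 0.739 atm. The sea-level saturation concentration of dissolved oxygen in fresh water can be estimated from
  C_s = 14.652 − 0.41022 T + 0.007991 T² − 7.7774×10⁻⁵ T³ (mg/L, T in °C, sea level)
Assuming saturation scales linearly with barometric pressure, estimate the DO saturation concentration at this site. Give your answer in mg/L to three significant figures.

C_s ≈ 8.62 mg/L

At sea level: C_s = 14.652 − 0.41022×8.6 + 0.007991×8.6² − 7.7774×10⁻⁵×8.6³ = 11.67 mg/L.
Pressure correction: C_s' = 11.67 × 0.739 = 8.621 mg/L.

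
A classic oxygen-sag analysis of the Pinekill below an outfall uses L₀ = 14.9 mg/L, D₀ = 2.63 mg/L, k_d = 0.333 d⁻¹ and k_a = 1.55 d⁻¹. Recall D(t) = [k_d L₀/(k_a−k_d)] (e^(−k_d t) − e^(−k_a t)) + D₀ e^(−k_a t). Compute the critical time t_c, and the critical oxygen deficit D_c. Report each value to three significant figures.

t_c ≈ 0.412 d; D_c ≈ 2.79 mg/L

t_c = [1/(k_a−k_d)] ln[(k_a/k_d)(1 − D₀(k_a−k_d)/(k_d L₀))]
= [1/(1.55−0.333)] ln[(1.55/0.333)(1 − 2.63×1.217/(0.333×14.9))]
= (1/1.217) ln[4.655 × 0.3549] = 0.8217 × ln(1.652) = 0.8217 × 0.5020 = 0.4125 d.
L(t_c) = L₀ e^(−k_d t_c) = 14.9 × 0.8717 = 12.99 mg/L, and at the critical point k_a D_c = k_d L, so D_c = (0.333/1.55) × 12.99 = 2.790 mg/L.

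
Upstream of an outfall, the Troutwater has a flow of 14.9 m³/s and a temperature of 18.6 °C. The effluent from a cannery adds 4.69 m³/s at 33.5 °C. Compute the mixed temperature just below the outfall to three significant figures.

22.2 °C

Flow-weighted mixing: C = (Q_r C_r + Q_w C_w)/(Q_r + Q_w)
= (14.9×18.6 + 4.69×33.5)/(14.9 + 4.69) = 434.3/19.59 = 22.17 °C.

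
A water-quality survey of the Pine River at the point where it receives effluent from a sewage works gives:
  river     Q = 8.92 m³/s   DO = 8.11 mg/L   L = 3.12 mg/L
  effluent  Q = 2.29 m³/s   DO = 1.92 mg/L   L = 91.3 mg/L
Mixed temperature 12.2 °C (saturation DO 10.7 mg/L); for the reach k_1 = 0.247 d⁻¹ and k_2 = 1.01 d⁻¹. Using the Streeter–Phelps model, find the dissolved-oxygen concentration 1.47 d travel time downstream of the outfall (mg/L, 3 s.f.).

DO ≈ 6.62 mg/L

Mixed DO = (8.92×8.11 + 2.29×1.92)/(8.92+2.29) = 76.74/11.21 = 6.845 mg/L.
Mixed L₀ = (8.92×3.12 + 2.29×91.3)/(11.21) = 236.9/11.21 = 21.13 mg/L.
Initial deficit D₀ = C_s − DO₀ = 10.7 − 6.845 = 3.855 mg/L.
D(1.47) = [0.247×21.13/(1.01−0.247)](e^(−0.247×1.47) − e^(−1.01×1.47)) + 3.855 e^(−1.01×1.47)
= 6.841 × (0.6955 − 0.2266) + 3.855 × 0.2266 = 4.082 mg/L.
DO = 10.7 − 4.082 = 6.618 mg/L.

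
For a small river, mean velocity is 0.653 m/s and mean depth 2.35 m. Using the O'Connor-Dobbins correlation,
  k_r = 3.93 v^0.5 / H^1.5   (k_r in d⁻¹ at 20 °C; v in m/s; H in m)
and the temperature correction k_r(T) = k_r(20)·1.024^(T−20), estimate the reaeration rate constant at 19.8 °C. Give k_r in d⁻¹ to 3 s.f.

k_r(20) = 3.93 × 0.653^0.5 / 2.35^1.5 = 3.93 × 0.8081 / 3.602 = 0.8816 d⁻¹.
k_r(19.8) = 0.8816 × 1.024^(19.8−20) = 0.8816 × 0.9953 = 0.8774 d⁻¹.

k_r ≈ 0.877 d⁻¹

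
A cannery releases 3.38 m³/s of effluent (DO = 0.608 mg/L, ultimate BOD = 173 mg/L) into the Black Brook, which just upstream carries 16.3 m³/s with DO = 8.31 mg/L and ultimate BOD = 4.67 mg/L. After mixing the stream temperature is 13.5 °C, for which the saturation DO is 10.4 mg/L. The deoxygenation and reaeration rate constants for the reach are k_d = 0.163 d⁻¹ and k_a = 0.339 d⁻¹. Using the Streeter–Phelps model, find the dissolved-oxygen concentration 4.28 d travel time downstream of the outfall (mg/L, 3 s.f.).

Mixed DO = (16.3×8.31 + 3.38×0.608)/(16.3+3.38) = 137.5/19.68 = 6.987 mg/L.
Mixed L₀ = (16.3×4.67 + 3.38×173)/(19.68) = 660.9/19.68 = 33.58 mg/L.
Initial deficit D₀ = C_s − DO₀ = 10.4 − 6.987 = 3.413 mg/L.
D(4.28) = [0.163×33.58/(0.339−0.163)](e^(−0.163×4.28) − e^(−0.339×4.28)) + 3.413 e^(−0.339×4.28)
= 31.10 × (0.4978 − 0.2344) + 3.413 × 0.2344 = 8.992 mg/L.
DO = 10.4 − 8.992 = 1.408 mg/L.

DO ≈ 1.41 mg/L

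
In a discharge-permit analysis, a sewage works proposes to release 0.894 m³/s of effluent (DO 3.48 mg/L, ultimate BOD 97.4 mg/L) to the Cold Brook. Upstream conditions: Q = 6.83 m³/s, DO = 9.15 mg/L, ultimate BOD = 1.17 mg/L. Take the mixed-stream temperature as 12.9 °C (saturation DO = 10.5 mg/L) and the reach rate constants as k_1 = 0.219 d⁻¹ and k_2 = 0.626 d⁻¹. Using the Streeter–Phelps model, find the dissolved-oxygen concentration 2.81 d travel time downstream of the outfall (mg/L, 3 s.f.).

DO ≈ 7.72 mg/L

Mixed DO = (6.83×9.15 + 0.894×3.48)/(6.83+0.894) = 65.61/7.724 = 8.494 mg/L.
Mixed L₀ = (6.83×1.17 + 0.894×97.4)/(7.724) = 95.07/7.724 = 12.31 mg/L.
Initial deficit D₀ = C_s − DO₀ = 10.5 − 8.494 = 2.006 mg/L.
D(2.81) = [0.219×12.31/(0.626−0.219)](e^(−0.219×2.81) − e^(−0.626×2.81)) + 2.006 e^(−0.626×2.81)
= 6.623 × (0.5404 − 0.1722) + 2.006 × 0.1722 = 2.784 mg/L.
DO = 10.5 − 2.784 = 7.716 mg/L.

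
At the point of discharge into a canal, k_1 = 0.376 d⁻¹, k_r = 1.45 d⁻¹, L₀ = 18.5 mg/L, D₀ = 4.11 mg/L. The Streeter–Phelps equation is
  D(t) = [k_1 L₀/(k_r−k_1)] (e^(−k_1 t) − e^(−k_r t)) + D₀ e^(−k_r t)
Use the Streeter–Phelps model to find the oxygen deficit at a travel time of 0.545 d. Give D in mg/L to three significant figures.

D ≈ 4.20 mg/L

k_1 L₀/(k_r−k_1) = 0.376×18.5/(1.45−0.376) = 6.956/1.074 = 6.477 mg/L.
e^(−k_1 t) = e^(−0.376×0.5450) = 0.8147; e^(−k_r t) = e^(−1.45×0.5450) = 0.4537.
D = 6.477 × (0.8147 − 0.4537) + 4.11 × 0.4537 = 2.338 + 1.865 = 4.203 mg/L.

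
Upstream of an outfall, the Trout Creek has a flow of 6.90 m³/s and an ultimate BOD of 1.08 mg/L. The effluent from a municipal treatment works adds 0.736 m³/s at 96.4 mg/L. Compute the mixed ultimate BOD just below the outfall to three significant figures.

Flow-weighted mixing: C = (Q_r C_r + Q_w C_w)/(Q_r + Q_w)
= (6.90×1.08 + 0.736×96.4)/(6.90 + 0.736) = 78.40/7.636 = 10.27 mg/L.

10.3 mg/L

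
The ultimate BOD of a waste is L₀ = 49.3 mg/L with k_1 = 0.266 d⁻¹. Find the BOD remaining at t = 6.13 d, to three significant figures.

L ≈ 9.65 mg/L

L_t = L₀ e^(−k_1 t) = 49.3 × e^(−0.266×6.13) = 49.3 × 0.1958 = 9.654 mg/L.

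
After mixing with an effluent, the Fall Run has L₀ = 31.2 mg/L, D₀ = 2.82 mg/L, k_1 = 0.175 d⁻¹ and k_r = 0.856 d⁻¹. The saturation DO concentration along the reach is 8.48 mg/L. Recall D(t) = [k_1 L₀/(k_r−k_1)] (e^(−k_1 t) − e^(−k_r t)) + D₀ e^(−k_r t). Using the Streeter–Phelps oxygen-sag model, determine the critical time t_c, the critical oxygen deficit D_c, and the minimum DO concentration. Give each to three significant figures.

t_c ≈ 1.69 d; D_c ≈ 4.74 mg/L; min DO ≈ 3.74 mg/L

At the critical point dD/dt = 0, so k_1 L₀ e^(−k_1 t) = k_r D. Substituting D(t) from the Streeter–Phelps equation and solving for t gives
t_c = ln[(k_r/k_1)(1 − D₀(k_r−k_1)/(k_1 L₀))] / (k_r−k_1).
Here k_r−k_1 = 0.6810 d⁻¹ and 1 − D₀(k_r−k_1)/(k_1 L₀) = 1 − 2.82×0.6810/(0.175×31.2) = 0.6483, so
t_c = ln(4.891 × 0.6483) / 0.6810 = 1.154 / 0.6810 = 1.695 d.
L(t_c) = L₀ e^(−k_1 t_c) = 31.2 × 0.7434 = 23.19 mg/L, and at the critical point k_r D_c = k_1 L, so D_c = (0.175/0.856) × 23.19 = 4.742 mg/L.
Minimum DO = C_s − D_c = 8.48 − 4.742 = 3.738 mg/L.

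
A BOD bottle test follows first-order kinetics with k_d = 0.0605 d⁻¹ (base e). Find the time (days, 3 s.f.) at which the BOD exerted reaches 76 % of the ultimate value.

t ≈ 23.6 d

y/L₀ = 1 − e^(−k_d t) = 0.76 ⇒ e^(−k_d t) = 0.240
t = −ln(0.240) / 0.0605 = 1.427 / 0.0605 = 23.59 d.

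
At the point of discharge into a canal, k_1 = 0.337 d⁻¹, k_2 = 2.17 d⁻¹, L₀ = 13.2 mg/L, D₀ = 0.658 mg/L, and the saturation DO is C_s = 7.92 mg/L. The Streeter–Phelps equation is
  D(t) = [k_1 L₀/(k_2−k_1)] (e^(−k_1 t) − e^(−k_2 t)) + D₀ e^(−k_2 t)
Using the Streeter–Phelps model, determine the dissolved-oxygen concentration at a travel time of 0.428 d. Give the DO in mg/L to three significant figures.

k_1 L₀/(k_2−k_1) = 0.337×13.2/(2.17−0.337) = 4.448/1.833 = 2.427 mg/L.
e^(−k_1 t) = e^(−0.337×0.4280) = 0.8657; e^(−k_2 t) = e^(−2.17×0.4280) = 0.3950.
D = 2.427 × (0.8657 − 0.3950) + 0.658 × 0.3950 = 1.142 + 0.2599 = 1.402 mg/L.
DO = C_s − D = 7.92 − 1.402 = 6.518 mg/L.

DO ≈ 6.52 mg/L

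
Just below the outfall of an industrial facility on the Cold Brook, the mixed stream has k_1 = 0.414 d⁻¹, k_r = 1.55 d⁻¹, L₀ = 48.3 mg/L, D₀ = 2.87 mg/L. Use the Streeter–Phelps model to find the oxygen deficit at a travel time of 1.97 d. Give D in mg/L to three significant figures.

D ≈ 7.09 mg/L

k_1 L₀/(k_r−k_1) = 0.414×48.3/(1.55−0.414) = 20.00/1.136 = 17.60 mg/L.
e^(−k_1 t) = e^(−0.414×1.970) = 0.4424; e^(−k_r t) = e^(−1.55×1.970) = 0.04719.
D = 17.60 × (0.4424 − 0.04719) + 2.87 × 0.04719 = 6.956 + 0.1354 = 7.092 mg/L.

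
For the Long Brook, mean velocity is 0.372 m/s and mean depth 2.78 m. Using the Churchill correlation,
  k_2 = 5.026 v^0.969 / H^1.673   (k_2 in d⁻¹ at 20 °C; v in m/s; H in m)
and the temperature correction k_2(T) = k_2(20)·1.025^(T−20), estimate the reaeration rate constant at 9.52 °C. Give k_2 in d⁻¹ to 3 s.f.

k_2(20) = 5.026 × 0.372^0.969 / 2.78^1.673 = 5.026 × 0.3836 / 5.532 = 0.3485 d⁻¹.
k_2(9.52) = 0.3485 × 1.025^(9.52−20) = 0.3485 × 0.7720 = 0.2690 d⁻¹.

k_2 ≈ 0.269 d⁻¹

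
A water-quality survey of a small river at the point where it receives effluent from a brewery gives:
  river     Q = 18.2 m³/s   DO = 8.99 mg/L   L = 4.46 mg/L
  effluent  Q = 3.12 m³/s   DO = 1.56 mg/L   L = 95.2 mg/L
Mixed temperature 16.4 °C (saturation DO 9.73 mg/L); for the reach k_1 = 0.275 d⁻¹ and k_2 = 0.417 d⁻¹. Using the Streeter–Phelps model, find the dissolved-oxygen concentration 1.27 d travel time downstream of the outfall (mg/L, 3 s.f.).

DO ≈ 4.66 mg/L

Mixed DO = (18.2×8.99 + 3.12×1.56)/(18.2+3.12) = 168.5/21.32 = 7.903 mg/L.
Mixed L₀ = (18.2×4.46 + 3.12×95.2)/(21.32) = 378.2/21.32 = 17.74 mg/L.
Initial deficit D₀ = C_s − DO₀ = 9.73 − 7.903 = 1.827 mg/L.
D(1.27) = [0.275×17.74/(0.417−0.275)](e^(−0.275×1.27) − e^(−0.417×1.27)) + 1.827 e^(−0.417×1.27)
= 34.35 × (0.7052 − 0.5888) + 1.827 × 0.5888 = 5.074 mg/L.
DO = 9.73 − 5.074 = 4.656 mg/L.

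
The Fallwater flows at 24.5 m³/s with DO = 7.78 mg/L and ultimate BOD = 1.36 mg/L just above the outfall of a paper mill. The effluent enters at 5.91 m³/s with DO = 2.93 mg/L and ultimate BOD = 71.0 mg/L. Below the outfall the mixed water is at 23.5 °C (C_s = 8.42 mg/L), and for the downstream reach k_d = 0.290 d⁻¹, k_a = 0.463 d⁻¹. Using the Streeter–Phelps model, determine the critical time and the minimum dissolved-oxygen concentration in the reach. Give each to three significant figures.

t_c ≈ 2.33 d; minimum DO ≈ 3.67 mg/L

Mixed DO = (24.5×7.78 + 5.91×2.93)/(24.5+5.91) = 207.9/30.41 = 6.837 mg/L.
Mixed L₀ = (24.5×1.36 + 5.91×71.0)/(30.41) = 452.9/30.41 = 14.89 mg/L.
Initial deficit D₀ = C_s − DO₀ = 8.42 − 6.837 = 1.583 mg/L.
t_c = (1/0.1730) ln[(0.463/0.290)(1 − 1.583×0.1730/(0.290×14.89))] = 5.780 × ln(1.495) = 2.326 d.
D_c = (0.290/0.463) × 14.89 × e^(−0.290×2.326) = 0.6263 × 14.89 × 0.5094 = 4.752 mg/L.
Minimum DO = 8.42 − 4.752 = 3.668 mg/L.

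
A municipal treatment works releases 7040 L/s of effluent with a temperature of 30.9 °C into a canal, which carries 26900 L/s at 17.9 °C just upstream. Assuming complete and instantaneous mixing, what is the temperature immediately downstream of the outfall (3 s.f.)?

Flow-weighted mixing: C = (Q_r C_r + Q_w C_w)/(Q_r + Q_w)
= (26900×17.9 + 7040×30.9)/(26900 + 7040) = 699000/33940 = 20.60 °C.

20.6 °C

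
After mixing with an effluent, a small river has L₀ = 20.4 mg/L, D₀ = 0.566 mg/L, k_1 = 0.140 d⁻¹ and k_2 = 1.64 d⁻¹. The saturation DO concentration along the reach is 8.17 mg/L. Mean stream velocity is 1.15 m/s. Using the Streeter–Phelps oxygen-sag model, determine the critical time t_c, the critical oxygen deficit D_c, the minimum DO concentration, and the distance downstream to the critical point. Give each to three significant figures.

At the critical point dD/dt = 0, so k_1 L₀ e^(−k_1 t) = k_2 D. Substituting D(t) from the Streeter–Phelps equation and solving for t gives
t_c = ln[(k_2/k_1)(1 − D₀(k_2−k_1)/(k_1 L₀))] / (k_2−k_1).
Here k_2−k_1 = 1.500 d⁻¹ and 1 − D₀(k_2−k_1)/(k_1 L₀) = 1 − 0.566×1.500/(0.140×20.4) = 0.7027, so
t_c = ln(11.71 × 0.7027) / 1.500 = 2.108 / 1.500 = 1.405 d.
L(t_c) = L₀ e^(−k_1 t_c) = 20.4 × 0.8214 = 16.76 mg/L, and at the critical point k_2 D_c = k_1 L, so D_c = (0.140/1.64) × 16.76 = 1.430 mg/L.
Minimum DO = C_s − D_c = 8.17 − 1.430 = 6.740 mg/L.
x_c = v t_c = 1.15 m/s × 1.405 d × 86400 s/d = 139600 m ≈ 140 km.

t_c ≈ 1.41 d; D_c ≈ 1.43 mg/L; min DO ≈ 6.74 mg/L; x_c ≈ 140 km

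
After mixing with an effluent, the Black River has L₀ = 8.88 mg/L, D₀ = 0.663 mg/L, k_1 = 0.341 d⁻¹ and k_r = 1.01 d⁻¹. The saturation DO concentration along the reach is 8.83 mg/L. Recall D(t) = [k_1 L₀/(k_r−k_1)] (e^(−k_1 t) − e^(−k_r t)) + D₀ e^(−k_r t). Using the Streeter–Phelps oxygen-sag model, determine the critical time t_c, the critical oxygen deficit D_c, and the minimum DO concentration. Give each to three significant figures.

t_c = [1/(k_r−k_1)] ln[(k_r/k_1)(1 − D₀(k_r−k_1)/(k_1 L₀))]
= [1/(1.01−0.341)] ln[(1.01/0.341)(1 − 0.663×0.6690/(0.341×8.88))]
= (1/0.6690) ln[2.962 × 0.8535] = 1.495 × ln(2.528) = 1.495 × 0.9274 = 1.386 d.
D_c = (k_1/k_r) L₀ e^(−k_1 t_c) = (0.341/1.01) × 8.88 × e^(−0.341×1.386) = 0.3376 × 8.88 × 0.6233 = 1.869 mg/L.
Minimum DO = C_s − D_c = 8.83 − 1.869 = 6.961 mg/L.

t_c ≈ 1.39 d; D_c ≈ 1.87 mg/L; min DO ≈ 6.96 mg/L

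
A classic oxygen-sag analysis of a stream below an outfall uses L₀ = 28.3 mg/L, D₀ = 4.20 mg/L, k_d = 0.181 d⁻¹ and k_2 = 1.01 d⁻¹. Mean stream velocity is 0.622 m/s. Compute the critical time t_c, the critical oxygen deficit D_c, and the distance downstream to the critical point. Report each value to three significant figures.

t_c ≈ 0.700 d; D_c ≈ 4.47 mg/L; x_c ≈ 37.6 km

At the critical point dD/dt = 0, so k_d L₀ e^(−k_d t) = k_2 D. Substituting D(t) from the Streeter–Phelps equation and solving for t gives
t_c = ln[(k_2/k_d)(1 − D₀(k_2−k_d)/(k_d L₀))] / (k_2−k_d).
Here k_2−k_d = 0.8290 d⁻¹ and 1 − D₀(k_2−k_d)/(k_d L₀) = 1 − 4.20×0.8290/(0.181×28.3) = 0.3203, so
t_c = ln(5.580 × 0.3203) / 0.8290 = 0.5806 / 0.8290 = 0.7004 d.
D_c = (k_d/k_2) L₀ e^(−k_d t_c) = (0.181/1.01) × 28.3 × e^(−0.181×0.7004) = 0.1792 × 28.3 × 0.8809 = 4.468 mg/L.
x_c = v t_c = 0.622 m/s × 0.7004 d × 86400 s/d = 37640 m ≈ 37.6 km.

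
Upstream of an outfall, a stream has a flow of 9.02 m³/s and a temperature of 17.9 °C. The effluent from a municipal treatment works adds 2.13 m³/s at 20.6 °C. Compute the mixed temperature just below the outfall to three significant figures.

18.4 °C

Flow-weighted mixing: C = (Q_r C_r + Q_w C_w)/(Q_r + Q_w)
= (9.02×17.9 + 2.13×20.6)/(9.02 + 2.13) = 205.3/11.15 = 18.42 °C.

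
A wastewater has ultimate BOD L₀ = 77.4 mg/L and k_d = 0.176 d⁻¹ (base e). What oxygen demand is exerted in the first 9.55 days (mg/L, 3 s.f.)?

y ≈ 63.0 mg/L

y_t = L₀(1 − e^(−k_d t)) = 77.4 × (1 − e^(−0.176×9.55))
= 77.4 × (1 − 0.1862) = 77.4 × 0.8138 = 62.99 mg/L.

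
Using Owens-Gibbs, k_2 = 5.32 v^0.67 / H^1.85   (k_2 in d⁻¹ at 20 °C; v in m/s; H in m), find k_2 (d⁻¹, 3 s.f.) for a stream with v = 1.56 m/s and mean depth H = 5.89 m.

k_2 = 5.32 × 1.56^0.67 / 5.89^1.85 = 5.32 × 1.347 / 26.59 = 0.2695 d⁻¹.

k_2 ≈ 0.270 d⁻¹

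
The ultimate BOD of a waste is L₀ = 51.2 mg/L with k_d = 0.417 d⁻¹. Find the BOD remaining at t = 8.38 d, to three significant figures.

L_t = L₀ e^(−k_d t) = 51.2 × e^(−0.417×8.38) = 51.2 × 0.03037 = 1.555 mg/L.

L ≈ 1.55 mg/L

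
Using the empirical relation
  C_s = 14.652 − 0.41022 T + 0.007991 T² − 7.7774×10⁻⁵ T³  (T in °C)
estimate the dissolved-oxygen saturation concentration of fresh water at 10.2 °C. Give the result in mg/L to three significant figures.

C_s = 14.652 − 0.41022×10.2 + 0.007991×10.2² − 7.7774×10⁻⁵×10.2³ = 11.22 mg/L.

C_s ≈ 11.2 mg/L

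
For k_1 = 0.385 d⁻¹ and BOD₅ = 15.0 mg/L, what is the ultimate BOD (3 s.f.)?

L₀ ≈ 17.6 mg/L

BOD₅ = L₀(1 − e^(−5k_1)) ⇒ L₀ = BOD₅ / (1 − e^(−5×0.385))
= 15.0 / (1 − 0.1459) = 15.0 / 0.8541 = 17.56 mg/L.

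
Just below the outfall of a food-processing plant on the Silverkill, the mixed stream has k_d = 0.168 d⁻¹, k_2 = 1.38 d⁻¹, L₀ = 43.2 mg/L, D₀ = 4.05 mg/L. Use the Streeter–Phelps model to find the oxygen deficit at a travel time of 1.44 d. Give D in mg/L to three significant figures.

D ≈ 4.44 mg/L

k_d L₀/(k_2−k_d) = 0.168×43.2/(1.38−0.168) = 7.258/1.212 = 5.988 mg/L.
e^(−k_d t) = e^(−0.168×1.440) = 0.7851; e^(−k_2 t) = e^(−1.38×1.440) = 0.1371.
D = 5.988 × (0.7851 − 0.1371) + 4.05 × 0.1371 = 3.881 + 0.5552 = 4.436 mg/L.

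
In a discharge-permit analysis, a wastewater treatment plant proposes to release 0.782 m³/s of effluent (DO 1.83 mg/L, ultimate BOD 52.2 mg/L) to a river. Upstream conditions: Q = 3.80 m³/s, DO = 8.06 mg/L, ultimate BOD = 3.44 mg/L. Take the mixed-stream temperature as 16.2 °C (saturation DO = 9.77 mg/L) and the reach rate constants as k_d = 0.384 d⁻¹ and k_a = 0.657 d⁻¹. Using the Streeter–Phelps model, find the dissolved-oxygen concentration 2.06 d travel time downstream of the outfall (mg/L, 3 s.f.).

DO ≈ 5.83 mg/L

Mixed DO = (3.80×8.06 + 0.782×1.83)/(3.80+0.782) = 32.06/4.582 = 6.997 mg/L.
Mixed L₀ = (3.80×3.44 + 0.782×52.2)/(4.582) = 53.89/4.582 = 11.76 mg/L.
Initial deficit D₀ = C_s − DO₀ = 9.77 − 6.997 = 2.773 mg/L.
D(2.06) = [0.384×11.76/(0.657−0.384)](e^(−0.384×2.06) − e^(−0.657×2.06)) + 2.773 e^(−0.657×2.06)
= 16.54 × (0.4534 − 0.2584) + 2.773 × 0.2584 = 3.943 mg/L.
DO = 9.77 − 3.943 = 5.827 mg/L.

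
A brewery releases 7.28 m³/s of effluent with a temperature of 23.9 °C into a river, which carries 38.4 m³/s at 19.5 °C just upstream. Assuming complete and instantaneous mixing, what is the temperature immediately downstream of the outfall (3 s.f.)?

20.2 °C

Flow-weighted mixing: C = (Q_r C_r + Q_w C_w)/(Q_r + Q_w)
= (38.4×19.5 + 7.28×23.9)/(38.4 + 7.28) = 922.8/45.68 = 20.20 °C.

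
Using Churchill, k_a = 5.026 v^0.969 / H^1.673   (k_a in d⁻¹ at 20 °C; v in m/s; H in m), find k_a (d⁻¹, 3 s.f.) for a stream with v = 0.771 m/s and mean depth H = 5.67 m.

k_a ≈ 0.214 d⁻¹

k_a = 5.026 × 0.771^0.969 / 5.67^1.673 = 5.026 × 0.7772 / 18.23 = 0.2143 d⁻¹.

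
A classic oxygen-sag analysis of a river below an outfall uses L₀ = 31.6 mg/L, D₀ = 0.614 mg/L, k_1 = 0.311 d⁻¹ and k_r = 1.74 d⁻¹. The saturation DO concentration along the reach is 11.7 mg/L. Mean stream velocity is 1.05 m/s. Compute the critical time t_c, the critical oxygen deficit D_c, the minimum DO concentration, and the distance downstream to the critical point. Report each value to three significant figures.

t_c ≈ 1.14 d; D_c ≈ 3.96 mg/L; min DO ≈ 7.74 mg/L; x_c ≈ 103 km

At the critical point dD/dt = 0, so k_1 L₀ e^(−k_1 t) = k_r D. Substituting D(t) from the Streeter–Phelps equation and solving for t gives
t_c = ln[(k_r/k_1)(1 − D₀(k_r−k_1)/(k_1 L₀))] / (k_r−k_1).
Here k_r−k_1 = 1.429 d⁻¹ and 1 − D₀(k_r−k_1)/(k_1 L₀) = 1 − 0.614×1.429/(0.311×31.6) = 0.9107, so
t_c = ln(5.595 × 0.9107) / 1.429 = 1.628 / 1.429 = 1.139 d.
L(t_c) = L₀ e^(−k_1 t_c) = 31.6 × 0.7016 = 22.17 mg/L, and at the critical point k_r D_c = k_1 L, so D_c = (0.311/1.74) × 22.17 = 3.963 mg/L.
Minimum DO = C_s − D_c = 11.7 − 3.963 = 7.737 mg/L.
x_c = v t_c = 1.05 m/s × 1.139 d × 86400 s/d = 103400 m ≈ 103 km.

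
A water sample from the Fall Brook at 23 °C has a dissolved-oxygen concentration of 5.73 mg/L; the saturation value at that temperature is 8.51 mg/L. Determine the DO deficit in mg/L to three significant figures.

D = C_s − C = 8.51 − 5.73 = 2.78 mg/L.

D ≈ 2.78 mg/L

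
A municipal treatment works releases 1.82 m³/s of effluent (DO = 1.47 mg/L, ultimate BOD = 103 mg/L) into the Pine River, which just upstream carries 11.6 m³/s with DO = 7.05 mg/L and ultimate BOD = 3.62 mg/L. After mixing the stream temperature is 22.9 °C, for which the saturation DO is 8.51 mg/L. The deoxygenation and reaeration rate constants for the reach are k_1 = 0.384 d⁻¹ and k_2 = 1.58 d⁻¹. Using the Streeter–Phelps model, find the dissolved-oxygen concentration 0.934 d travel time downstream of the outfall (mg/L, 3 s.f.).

Mixed DO = (11.6×7.05 + 1.82×1.47)/(11.6+1.82) = 84.46/13.42 = 6.293 mg/L.
Mixed L₀ = (11.6×3.62 + 1.82×103)/(13.42) = 229.5/13.42 = 17.10 mg/L.
Initial deficit D₀ = C_s − DO₀ = 8.51 − 6.293 = 2.217 mg/L.
D(0.934) = [0.384×17.10/(1.58−0.384)](e^(−0.384×0.934) − e^(−1.58×0.934)) + 2.217 e^(−1.58×0.934)
= 5.490 × (0.6986 − 0.2286) + 2.217 × 0.2286 = 3.087 mg/L.
DO = 8.51 − 3.087 = 5.423 mg/L.

DO ≈ 5.42 mg/L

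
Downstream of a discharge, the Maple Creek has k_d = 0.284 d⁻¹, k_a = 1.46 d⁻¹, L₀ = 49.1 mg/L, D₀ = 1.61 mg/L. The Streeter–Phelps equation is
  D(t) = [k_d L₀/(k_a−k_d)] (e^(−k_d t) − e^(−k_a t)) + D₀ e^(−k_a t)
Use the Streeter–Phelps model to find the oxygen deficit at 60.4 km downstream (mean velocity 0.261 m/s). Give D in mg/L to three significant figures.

D ≈ 5.34 mg/L

Travel time t = x/v = 60.4 km / (0.261 m/s) = 60400 m / 0.261 m/s = 231400 s = 2.678 d.
k_d L₀/(k_a−k_d) = 0.284×49.1/(1.46−0.284) = 13.94/1.176 = 11.86 mg/L.
e^(−k_d t) = e^(−0.284×2.678) = 0.4673; e^(−k_a t) = e^(−1.46×2.678) = 0.02003.
D = 11.86 × (0.4673 − 0.02003) + 1.61 × 0.02003 = 5.304 + 0.03225 = 5.336 mg/L.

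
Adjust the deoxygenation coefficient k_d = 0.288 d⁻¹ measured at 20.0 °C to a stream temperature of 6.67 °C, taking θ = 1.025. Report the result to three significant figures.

k_d ≈ 0.207 d⁻¹

k_d(T₂) = k_d(T₁) · θ^(T₂−T₁) = 0.288 × 1.025^(6.67−20.0)
= 0.288 × 1.025^-13.3 = 0.288 × 0.7195 = 0.2072 d⁻¹.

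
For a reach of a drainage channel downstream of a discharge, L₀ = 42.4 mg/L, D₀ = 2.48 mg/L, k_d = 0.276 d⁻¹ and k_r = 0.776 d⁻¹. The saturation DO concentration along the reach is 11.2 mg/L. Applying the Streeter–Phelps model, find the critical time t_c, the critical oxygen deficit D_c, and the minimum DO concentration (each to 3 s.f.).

At the critical point dD/dt = 0, so k_d L₀ e^(−k_d t) = k_r D. Substituting D(t) from the Streeter–Phelps equation and solving for t gives
t_c = ln[(k_r/k_d)(1 − D₀(k_r−k_d)/(k_d L₀))] / (k_r−k_d).
Here k_r−k_d = 0.5000 d⁻¹ and 1 − D₀(k_r−k_d)/(k_d L₀) = 1 − 2.48×0.5000/(0.276×42.4) = 0.8940, so
t_c = ln(2.812 × 0.8940) / 0.5000 = 0.9217 / 0.5000 = 1.843 d.
L(t_c) = L₀ e^(−k_d t_c) = 42.4 × 0.6012 = 25.49 mg/L, and at the critical point k_r D_c = k_d L, so D_c = (0.276/0.776) × 25.49 = 9.067 mg/L.
Minimum DO = C_s − D_c = 11.2 − 9.067 = 2.133 mg/L.

t_c ≈ 1.84 d; D_c ≈ 9.07 mg/L; min DO ≈ 2.13 mg/L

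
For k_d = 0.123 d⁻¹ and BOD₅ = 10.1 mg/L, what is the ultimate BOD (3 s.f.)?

BOD₅ = L₀(1 − e^(−5k_d)) ⇒ L₀ = BOD₅ / (1 − e^(−5×0.123))
= 10.1 / (1 − 0.5406) = 10.1 / 0.4594 = 21.99 mg/L.

L₀ ≈ 22.0 mg/L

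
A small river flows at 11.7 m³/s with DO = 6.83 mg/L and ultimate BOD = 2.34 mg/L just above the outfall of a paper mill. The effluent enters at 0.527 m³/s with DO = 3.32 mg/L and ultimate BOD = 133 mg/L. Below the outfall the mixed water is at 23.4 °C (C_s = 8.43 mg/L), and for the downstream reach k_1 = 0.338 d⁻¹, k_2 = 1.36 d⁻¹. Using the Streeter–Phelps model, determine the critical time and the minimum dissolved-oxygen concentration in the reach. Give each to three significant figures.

t_c ≈ 0.294 d; minimum DO ≈ 6.64 mg/L

Mixed DO = (11.7×6.83 + 0.527×3.32)/(11.7+0.527) = 81.66/12.23 = 6.679 mg/L.
Mixed L₀ = (11.7×2.34 + 0.527×133)/(12.23) = 97.47/12.23 = 7.972 mg/L.
Initial deficit D₀ = C_s − DO₀ = 8.43 − 6.679 = 1.751 mg/L.
t_c = (1/1.022) ln[(1.36/0.338)(1 − 1.751×1.022/(0.338×7.972))] = 0.9785 × ln(1.351) = 0.2943 d.
D_c = (0.338/1.36) × 7.972 × e^(−0.338×0.2943) = 0.2485 × 7.972 × 0.9053 = 1.794 mg/L.
Minimum DO = 8.43 − 1.794 = 6.636 mg/L.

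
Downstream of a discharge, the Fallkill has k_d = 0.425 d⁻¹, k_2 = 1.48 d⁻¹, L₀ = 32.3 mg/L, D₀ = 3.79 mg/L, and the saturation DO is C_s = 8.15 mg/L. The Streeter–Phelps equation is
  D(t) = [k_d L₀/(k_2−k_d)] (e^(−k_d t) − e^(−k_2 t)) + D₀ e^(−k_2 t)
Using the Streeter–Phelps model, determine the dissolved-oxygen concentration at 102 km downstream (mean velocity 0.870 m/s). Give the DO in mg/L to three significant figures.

Travel time t = x/v = 102 km / (0.870 m/s) = 102000 m / 0.870 m/s = 117200 s = 1.357 d.
k_d L₀/(k_2−k_d) = 0.425×32.3/(1.48−0.425) = 13.73/1.055 = 13.01 mg/L.
e^(−k_d t) = e^(−0.425×1.357) = 0.5617; e^(−k_2 t) = e^(−1.48×1.357) = 0.1342.
D = 13.01 × (0.5617 − 0.1342) + 3.79 × 0.1342 = 5.563 + 0.5087 = 6.072 mg/L.
DO = C_s − D = 8.15 − 6.072 = 2.078 mg/L.

DO ≈ 2.08 mg/L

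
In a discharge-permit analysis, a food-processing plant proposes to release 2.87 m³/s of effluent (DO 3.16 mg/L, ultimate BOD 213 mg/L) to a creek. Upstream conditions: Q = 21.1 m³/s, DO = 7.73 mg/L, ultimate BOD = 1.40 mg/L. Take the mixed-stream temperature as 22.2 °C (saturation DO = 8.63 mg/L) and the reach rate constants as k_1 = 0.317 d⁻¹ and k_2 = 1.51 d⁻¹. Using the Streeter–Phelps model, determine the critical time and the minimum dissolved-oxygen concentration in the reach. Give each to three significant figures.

Mixed DO = (21.1×7.73 + 2.87×3.16)/(21.1+2.87) = 172.2/23.97 = 7.183 mg/L.
Mixed L₀ = (21.1×1.40 + 2.87×213)/(23.97) = 640.9/23.97 = 26.74 mg/L.
Initial deficit D₀ = C_s − DO₀ = 8.63 − 7.183 = 1.447 mg/L.
t_c = (1/1.193) ln[(1.51/0.317)(1 − 1.447×1.193/(0.317×26.74))] = 0.8382 × ln(3.793) = 1.117 d.
D_c = (0.317/1.51) × 26.74 × e^(−0.317×1.117) = 0.2099 × 26.74 × 0.7017 = 3.938 mg/L.
Minimum DO = 8.63 − 3.938 = 4.692 mg/L.

t_c ≈ 1.12 d; minimum DO ≈ 4.69 mg/L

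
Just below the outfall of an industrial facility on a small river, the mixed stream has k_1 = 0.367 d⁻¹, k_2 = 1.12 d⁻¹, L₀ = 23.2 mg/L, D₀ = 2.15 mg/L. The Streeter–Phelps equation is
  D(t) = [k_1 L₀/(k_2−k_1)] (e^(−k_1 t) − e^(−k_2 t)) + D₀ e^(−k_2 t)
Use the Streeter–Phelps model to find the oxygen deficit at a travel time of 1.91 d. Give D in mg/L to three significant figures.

k_1 L₀/(k_2−k_1) = 0.367×23.2/(1.12−0.367) = 8.514/0.7530 = 11.31 mg/L.
e^(−k_1 t) = e^(−0.367×1.910) = 0.4961; e^(−k_2 t) = e^(−1.12×1.910) = 0.1177.
D = 11.31 × (0.4961 − 0.1177) + 2.15 × 0.1177 = 4.278 + 0.2532 = 4.531 mg/L.

D ≈ 4.53 mg/L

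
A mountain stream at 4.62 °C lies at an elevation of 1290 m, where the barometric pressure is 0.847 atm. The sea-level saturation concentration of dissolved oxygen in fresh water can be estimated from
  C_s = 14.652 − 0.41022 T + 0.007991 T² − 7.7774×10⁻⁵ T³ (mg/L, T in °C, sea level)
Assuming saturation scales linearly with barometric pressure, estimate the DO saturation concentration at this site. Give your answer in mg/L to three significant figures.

C_s ≈ 10.9 mg/L

At sea level: C_s = 14.652 − 0.41022×4.62 + 0.007991×4.62² − 7.7774×10⁻⁵×4.62³ = 12.92 mg/L.
Pressure correction: C_s' = 12.92 × 0.847 = 10.94 mg/L.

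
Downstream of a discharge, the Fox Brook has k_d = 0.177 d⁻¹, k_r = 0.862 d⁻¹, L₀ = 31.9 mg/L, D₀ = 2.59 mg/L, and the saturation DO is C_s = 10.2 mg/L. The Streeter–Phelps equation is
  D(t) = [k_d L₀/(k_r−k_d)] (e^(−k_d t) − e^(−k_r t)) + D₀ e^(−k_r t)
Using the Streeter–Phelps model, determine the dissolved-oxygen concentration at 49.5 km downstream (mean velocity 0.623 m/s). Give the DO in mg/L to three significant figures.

Travel time t = x/v = 49.5 km / (0.623 m/s) = 49500 m / 0.623 m/s = 79450 s = 0.9196 d.
k_d L₀/(k_r−k_d) = 0.177×31.9/(0.862−0.177) = 5.646/0.6850 = 8.243 mg/L.
e^(−k_d t) = e^(−0.177×0.9196) = 0.8498; e^(−k_r t) = e^(−0.862×0.9196) = 0.4526.
D = 8.243 × (0.8498 − 0.4526) + 2.59 × 0.4526 = 3.274 + 1.172 = 4.446 mg/L.
DO = C_s − D = 10.2 − 4.446 = 5.754 mg/L.

DO ≈ 5.75 mg/L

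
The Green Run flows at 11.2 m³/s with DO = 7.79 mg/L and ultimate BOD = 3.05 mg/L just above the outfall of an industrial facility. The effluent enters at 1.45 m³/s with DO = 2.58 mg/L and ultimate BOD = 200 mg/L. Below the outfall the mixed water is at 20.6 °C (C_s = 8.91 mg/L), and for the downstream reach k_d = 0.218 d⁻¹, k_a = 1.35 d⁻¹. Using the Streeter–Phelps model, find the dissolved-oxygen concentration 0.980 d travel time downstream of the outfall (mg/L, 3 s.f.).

Mixed DO = (11.2×7.79 + 1.45×2.58)/(11.2+1.45) = 90.99/12.65 = 7.193 mg/L.
Mixed L₀ = (11.2×3.05 + 1.45×200)/(12.65) = 324.2/12.65 = 25.63 mg/L.
Initial deficit D₀ = C_s − DO₀ = 8.91 − 7.193 = 1.717 mg/L.
D(0.980) = [0.218×25.63/(1.35−0.218)](e^(−0.218×0.980) − e^(−1.35×0.980)) + 1.717 e^(−1.35×0.980)
= 4.935 × (0.8076 − 0.2663) + 1.717 × 0.2663 = 3.129 mg/L.
DO = 8.91 − 3.129 = 5.781 mg/L.

DO ≈ 5.78 mg/L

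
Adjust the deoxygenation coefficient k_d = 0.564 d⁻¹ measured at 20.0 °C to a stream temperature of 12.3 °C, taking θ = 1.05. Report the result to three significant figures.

k_d(T₂) = k_d(T₁) · θ^(T₂−T₁) = 0.564 × 1.05^(12.3−20.0)
= 0.564 × 1.05^-7.70 = 0.564 × 0.6868 = 0.3874 d⁻¹.

k_d ≈ 0.387 d⁻¹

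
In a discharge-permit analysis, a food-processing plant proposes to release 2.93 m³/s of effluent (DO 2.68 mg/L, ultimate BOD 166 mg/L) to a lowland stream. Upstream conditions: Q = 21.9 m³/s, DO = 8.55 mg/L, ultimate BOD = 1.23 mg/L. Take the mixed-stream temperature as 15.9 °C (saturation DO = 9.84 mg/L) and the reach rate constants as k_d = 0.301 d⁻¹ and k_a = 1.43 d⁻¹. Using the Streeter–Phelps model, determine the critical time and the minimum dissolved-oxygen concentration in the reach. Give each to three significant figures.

Mixed DO = (21.9×8.55 + 2.93×2.68)/(21.9+2.93) = 195.1/24.83 = 7.857 mg/L.
Mixed L₀ = (21.9×1.23 + 2.93×166)/(24.83) = 513.3/24.83 = 20.67 mg/L.
Initial deficit D₀ = C_s − DO₀ = 9.84 − 7.857 = 1.983 mg/L.
t_c = (1/1.129) ln[(1.43/0.301)(1 − 1.983×1.129/(0.301×20.67))] = 0.8857 × ln(3.042) = 0.9854 d.
D_c = (0.301/1.43) × 20.67 × e^(−0.301×0.9854) = 0.2105 × 20.67 × 0.7433 = 3.235 mg/L.
Minimum DO = 9.84 − 3.235 = 6.605 mg/L.

t_c ≈ 0.985 d; minimum DO ≈ 6.61 mg/L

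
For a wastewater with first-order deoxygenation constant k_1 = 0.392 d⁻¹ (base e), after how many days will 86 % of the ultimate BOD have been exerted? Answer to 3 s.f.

y/L₀ = 1 − e^(−k_1 t) = 0.86 ⇒ e^(−k_1 t) = 0.140
t = −ln(0.140) / 0.392 = 1.966 / 0.392 = 5.016 d.

t ≈ 5.02 d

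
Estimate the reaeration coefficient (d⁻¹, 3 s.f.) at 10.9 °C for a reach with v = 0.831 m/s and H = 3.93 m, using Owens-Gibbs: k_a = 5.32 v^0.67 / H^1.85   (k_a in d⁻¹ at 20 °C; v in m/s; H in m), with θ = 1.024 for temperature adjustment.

k_a ≈ 0.301 d⁻¹

k_a(20) = 5.32 × 0.831^0.67 / 3.93^1.85 = 5.32 × 0.8833 / 12.58 = 0.3736 d⁻¹.
k_a(10.9) = 0.3736 × 1.024^(10.9−20) = 0.3736 × 0.8059 = 0.3011 d⁻¹.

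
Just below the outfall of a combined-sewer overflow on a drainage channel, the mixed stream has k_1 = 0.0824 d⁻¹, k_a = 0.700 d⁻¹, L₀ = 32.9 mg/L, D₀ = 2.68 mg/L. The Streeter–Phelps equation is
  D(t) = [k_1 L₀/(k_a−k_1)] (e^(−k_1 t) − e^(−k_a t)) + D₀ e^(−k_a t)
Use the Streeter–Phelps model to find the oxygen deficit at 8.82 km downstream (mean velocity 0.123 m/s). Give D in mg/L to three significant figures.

Travel time t = x/v = 8.82 km / (0.123 m/s) = 8820 m / 0.123 m/s = 71710 s = 0.8299 d.
k_1 L₀/(k_a−k_1) = 0.0824×32.9/(0.700−0.0824) = 2.711/0.6176 = 4.390 mg/L.
e^(−k_1 t) = e^(−0.0824×0.8299) = 0.9339; e^(−k_a t) = e^(−0.700×0.8299) = 0.5594.
D = 4.390 × (0.9339 − 0.5594) + 2.68 × 0.5594 = 1.644 + 1.499 = 3.143 mg/L.

D ≈ 3.14 mg/L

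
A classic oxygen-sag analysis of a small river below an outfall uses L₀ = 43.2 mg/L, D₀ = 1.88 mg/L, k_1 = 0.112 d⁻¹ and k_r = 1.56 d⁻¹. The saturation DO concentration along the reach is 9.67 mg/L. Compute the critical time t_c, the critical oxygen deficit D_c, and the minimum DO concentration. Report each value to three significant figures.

t_c ≈ 1.25 d; D_c ≈ 2.70 mg/L; min DO ≈ 6.97 mg/L

At the critical point dD/dt = 0, so k_1 L₀ e^(−k_1 t) = k_r D. Substituting D(t) from the Streeter–Phelps equation and solving for t gives
t_c = ln[(k_r/k_1)(1 − D₀(k_r−k_1)/(k_1 L₀))] / (k_r−k_1).
Here k_r−k_1 = 1.448 d⁻¹ and 1 − D₀(k_r−k_1)/(k_1 L₀) = 1 − 1.88×1.448/(0.112×43.2) = 0.4374, so
t_c = ln(13.93 × 0.4374) / 1.448 = 1.807 / 1.448 = 1.248 d.
L(t_c) = L₀ e^(−k_1 t_c) = 43.2 × 0.8696 = 37.57 mg/L, and at the critical point k_r D_c = k_1 L, so D_c = (0.112/1.56) × 37.57 = 2.697 mg/L.
Minimum DO = C_s − D_c = 9.67 − 2.697 = 6.973 mg/L.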